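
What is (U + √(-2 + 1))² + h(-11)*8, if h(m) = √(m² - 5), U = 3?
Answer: (3 + I)² + 16*√29 ≈ 94.163 + 6.0*I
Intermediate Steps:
h(m) = √(-5 + m²)
(U + √(-2 + 1))² + h(-11)*8 = (3 + √(-2 + 1))² + √(-5 + (-11)²)*8 = (3 + √(-1))² + √(-5 + 121)*8 = (3 + I)² + √116*8 = (3 + I)² + (2*√29)*8 = (3 + I)² + 16*√29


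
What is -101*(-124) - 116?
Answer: 12408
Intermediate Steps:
-101*(-124) - 116 = 12524 - 116 = 12408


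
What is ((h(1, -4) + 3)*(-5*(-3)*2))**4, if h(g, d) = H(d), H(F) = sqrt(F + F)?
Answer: -232470000 + 19440000*I*sqrt(2) ≈ -2.3247e+8 + 2.7492e+7*I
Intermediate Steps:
H(F) = sqrt(2)*sqrt(F) (H(F) = sqrt(2*F) = sqrt(2)*sqrt(F))
h(g, d) = sqrt(2)*sqrt(d)
((h(1, -4) + 3)*(-5*(-3)*2))**4 = ((sqrt(2)*sqrt(-4) + 3)*(-5*(-3)*2))**4 = ((sqrt(2)*(2*I) + 3)*(15*2))**4 = ((2*I*sqrt(2) + 3)*30)**4 = ((3 + 2*I*sqrt(2))*30)**4 = (90 + 60*I*sqrt(2))**4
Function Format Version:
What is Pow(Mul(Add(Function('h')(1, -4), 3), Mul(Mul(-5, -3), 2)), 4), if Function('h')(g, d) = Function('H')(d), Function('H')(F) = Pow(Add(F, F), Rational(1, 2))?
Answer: Add(-232470000, Mul(19440000, I, Pow(2, Rational(1, 2)))) ≈ Add(-2.3247e+8, Mul(2.7492e+7, I))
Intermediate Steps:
Function('H')(F) = Mul(Pow(2, Rational(1, 2)), Pow(F, Rational(1, 2))) (Function('H')(F) = Pow(Mul(2, F), Rational(1, 2)) = Mul(Pow(2, Rational(1, 2)), Pow(F, Rational(1, 2))))
Function('h')(g, d) = Mul(Pow(2, Rational(1, 2)), Pow(d, Rational(1, 2)))
Pow(Mul(Add(Function('h')(1, -4), 3), Mul(Mul(-5, -3), 2)), 4) = Pow(Mul(Add(Mul(Pow(2, Rational(1, 2)), Pow(-4, Rational(1, 2))), 3), Mul(Mul(-5, -3), 2)), 4) = Pow(Mul(Add(Mul(Pow(2, Rational(1, 2)), Mul(2, I)), 3), Mul(15, 2)), 4) = Pow(Mul(Add(Mul(2, I, Pow(2, Rational(1, 2))), 3), 30), 4) = Pow(Mul(Add(3, Mul(2, I, Pow(2, Rational(1, 2)))), 30), 4) = Pow(Add(90, Mul(60, I, Pow(2, Rational(1, 2)))), 4)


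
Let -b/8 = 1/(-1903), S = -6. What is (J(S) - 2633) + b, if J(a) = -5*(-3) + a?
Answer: -4993464/1903 ≈ -2624.0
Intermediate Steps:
J(a) = 15 + a
b = 8/1903 (b = -8/(-1903) = -8*(-1/1903) = 8/1903 ≈ 0.0042039)
(J(S) - 2633) + b = ((15 - 6) - 2633) + 8/1903 = (9 - 2633) + 8/1903 = -2624 + 8/1903 = -4993464/1903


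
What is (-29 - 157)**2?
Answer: 34596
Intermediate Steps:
(-29 - 157)**2 = (-186)**2 = 34596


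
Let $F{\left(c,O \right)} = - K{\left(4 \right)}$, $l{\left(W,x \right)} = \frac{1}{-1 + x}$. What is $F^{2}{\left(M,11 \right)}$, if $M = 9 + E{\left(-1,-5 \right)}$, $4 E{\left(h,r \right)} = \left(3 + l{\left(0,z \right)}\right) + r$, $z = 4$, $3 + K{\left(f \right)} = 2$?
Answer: $1$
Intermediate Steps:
$K{\left(f \right)} = -1$ ($K{\left(f \right)} = -3 + 2 = -1$)
$E{\left(h,r \right)} = \frac{5}{6} + \frac{r}{4}$ ($E{\left(h,r \right)} = \frac{\left(3 + \frac{1}{-1 + 4}\right) + r}{4} = \frac{\left(3 + \frac{1}{3}\right) + r}{4} = \frac{\frac{10}{3} + r}{4} = \frac{5}{6} + \frac{r}{4}$)
$M = \frac{103}{12}$ ($M = 9 + \left(\frac{5}{6} + \frac{1}{4} \left(-5\right)\right) = 9 + \left(\frac{5}{6} - \frac{5}{4}\right) = 9 - \frac{5}{12} = \frac{103}{12} \approx 8.5833$)
$F{\left(c,O \right)} = 1$ ($F{\left(c,O \right)} = \left(-1\right) \left(-1\right) = 1$)
$F^{2}{\left(M,11 \right)} = 1^{2} = 1$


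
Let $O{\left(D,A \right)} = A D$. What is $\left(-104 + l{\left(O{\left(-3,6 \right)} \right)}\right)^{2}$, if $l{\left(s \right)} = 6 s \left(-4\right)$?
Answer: $107584$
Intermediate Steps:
$l{\left(s \right)} = - 24 s$
$\left(-104 + l{\left(O{\left(-3,6 \right)} \right)}\right)^{2} = \left(-104 - 24 \cdot 6 \left(-3\right)\right)^{2} = \left(-104 - -432\right)^{2} = \left(-104 + 432\right)^{2} = 328^{2} = 107584$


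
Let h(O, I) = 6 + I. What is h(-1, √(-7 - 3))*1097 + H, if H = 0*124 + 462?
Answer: 7044 + 1097*I*√10 ≈ 7044.0 + 3469.0*I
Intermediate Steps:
H = 462 (H = 0 + 462 = 462)
h(-1, √(-7 - 3))*1097 + H = (6 + √(-7 - 3))*1097 + 462 = (6 + √(-10))*1097 + 462 = (6 + I*√10)*1097 + 462 = (6582 + 1097*I*√10) + 462 = 7044 + 1097*I*√10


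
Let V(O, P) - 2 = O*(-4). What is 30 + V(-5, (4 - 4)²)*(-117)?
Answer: -2544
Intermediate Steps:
V(O, P) = 2 - 4*O (V(O, P) = 2 + O*(-4) = 2 - 4*O)
30 + V(-5, (4 - 4)²)*(-117) = 30 + (2 - 4*(-5))*(-117) = 30 + (2 + 20)*(-117) = 30 + 22*(-117) = 30 - 2574 = -2544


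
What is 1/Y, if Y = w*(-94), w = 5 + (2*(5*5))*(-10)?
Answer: 1/46530 ≈ 2.1492e-5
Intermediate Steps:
w = -495 (w = 5 + (2*25)*(-10) = 5 + 50*(-10) = 5 - 500 = -495)
Y = 46530 (Y = -495*(-94) = 46530)
1/Y = 1/46530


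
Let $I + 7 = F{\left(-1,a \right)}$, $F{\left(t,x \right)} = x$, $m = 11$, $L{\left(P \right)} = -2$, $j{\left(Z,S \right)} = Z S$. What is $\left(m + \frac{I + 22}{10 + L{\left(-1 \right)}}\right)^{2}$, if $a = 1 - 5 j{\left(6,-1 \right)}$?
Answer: $\frac{4489}{16} \approx 280.56$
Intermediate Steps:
$j{\left(Z,S \right)} = S Z$
$a = 31$ ($a = 1 - 5 \left(\left(-1\right) 6\right) = 1 - -30 = 1 + 30 = 31$)
$I = 24$ ($I = -7 + 31 = 24$)
$\left(m + \frac{I + 22}{10 + L{\left(-1 \right)}}\right)^{2} = \left(11 + \frac{24 + 22}{10 - 2}\right)^{2} = \left(11 + \frac{46}{8}\right)^{2} = \left(11 + 46 \cdot \frac{1}{8}\right)^{2} = \left(11 + \frac{23}{4}\right)^{2} = \left(\frac{67}{4}\right)^{2} = \frac{4489}{16}$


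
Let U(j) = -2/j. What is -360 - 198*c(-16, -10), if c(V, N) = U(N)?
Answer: -1998/5 ≈ -399.60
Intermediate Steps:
c(V, N) = -2/N
-360 - 198*c(-16, -10) = -360 - (-396)/(-10) = -360 - (-396)*(-1)/10 = -360 - 198*⅕ = -360 - 198/5 = -1998/5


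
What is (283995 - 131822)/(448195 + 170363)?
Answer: 152173/618558 ≈ 0.24601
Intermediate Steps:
(283995 - 131822)/(448195 + 170363) = 152173/618558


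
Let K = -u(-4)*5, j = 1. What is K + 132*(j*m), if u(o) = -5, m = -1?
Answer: -107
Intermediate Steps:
K = 25 (K = -1*(-5)*5 = 5*5 = 25)
K + 132*(j*m) = 25 + 132*(1*(-1)) = 25 + 132*(-1) = 25 - 132 = -107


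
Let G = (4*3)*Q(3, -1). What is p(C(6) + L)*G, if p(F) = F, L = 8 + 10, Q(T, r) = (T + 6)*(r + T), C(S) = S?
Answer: 5184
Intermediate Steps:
Q(T, r) = (6 + T)*(T + r)
L = 18
G = 216 (G = (4*3)*(3² + 6*3 + 6*(-1) + 3*(-1)) = 12*(9 + 18 - 6 - 3) = 12*18 = 216)
p(C(6) + L)*G = (6 + 18)*216 = 24*216 = 5184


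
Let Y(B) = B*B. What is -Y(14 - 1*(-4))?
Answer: -324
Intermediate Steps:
Y(B) = B²
-Y(14 - 1*(-4)) = -(14 - 1*(-4))² = -(14 + 4)² = -1*18² = -1*324 = -324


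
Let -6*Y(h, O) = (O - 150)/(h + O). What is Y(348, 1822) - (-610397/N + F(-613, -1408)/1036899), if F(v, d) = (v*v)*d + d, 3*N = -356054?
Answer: 202283451198813059/400573359652410 ≈ 504.98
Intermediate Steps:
N = -356054/3 (N = (1/3)*(-356054) = -356054/3 ≈ -1.1868e+5)
F(v, d) = d + d*v**2 (F(v, d) = v**2*d + d = d*v**2 + d = d + d*v**2)
Y(h, O) = -(-150 + O)/(6*(O + h)) (Y(h, O) = -(O - 150)/(6*(h + O)) = -(-150 + O)/(6*(O + h)))
Y(348, 1822) - (-610397/N + F(-613, -1408)/1036899) = (25 - 1/6*1822)/(1822 + 348) - (-610397/(-356054/3) - 1408*(1 + (-613)**2)/1036899) = (25 - 911/3)/2170 - (-610397*(-3/356054) - 1408*(1 + 375769)*(1/1036899)) = (1/2170)*(-836/3) - (1831191/356054 - 1408*375770*(1/1036899)) = -418/3255 - (1831191/356054 - 529084160*1/1036899) = -418/3255 - (1831191/356054 - 529084160/1036899) = -418/3255 - 1*(-186483771387931/369192036546) = -418/3255 + 186483771387931/369192036546 = 202283451198813059/400573359652410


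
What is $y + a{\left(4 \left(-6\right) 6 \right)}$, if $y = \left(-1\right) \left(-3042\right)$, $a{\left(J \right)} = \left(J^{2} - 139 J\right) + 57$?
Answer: $43851$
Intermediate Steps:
$a{\left(J \right)} = 57 + J^{2} - 139 J$
$y = 3042$
$y + a{\left(4 \left(-6\right) 6 \right)} = 3042 + \left(57 + \left(4 \left(-6\right) 6\right)^{2} - 139 \cdot 4 \left(-6\right) 6\right) = 3042 + \left(57 + \left(\left(-24\right) 6\right)^{2} - 139 \left(\left(-24\right) 6\right)\right) = 3042 + \left(57 + \left(-144\right)^{2} - -20016\right) = 3042 + \left(57 + 20736 + 20016\right) = 3042 + 40809 = 43851$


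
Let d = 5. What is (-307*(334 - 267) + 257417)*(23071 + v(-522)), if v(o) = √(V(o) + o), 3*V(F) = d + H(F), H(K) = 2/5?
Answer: 5464320208 + 12079248*I*√5/5 ≈ 5.4643e+9 + 5.402e+6*I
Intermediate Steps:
H(K) = ⅖ (H(K) = 2*(⅕) = ⅖)
V(F) = 9/5 (V(F) = (5 + ⅖)/3 = (⅓)*(27/5) = 9/5)
v(o) = √(9/5 + o)
(-307*(334 - 267) + 257417)*(23071 + v(-522)) = (-307*(334 - 267) + 257417)*(23071 + √(45 + 25*(-522))/5) = (-307*67 + 257417)*(23071 + √(45 - 13050)/5) = (-20569 + 257417)*(23071 + √(-13005)/5) = 236848*(23071 + (51*I*√5)/5) = 236848*(23071 + 51*I*√5/5) = 5464320208 + 12079248*I*√5/5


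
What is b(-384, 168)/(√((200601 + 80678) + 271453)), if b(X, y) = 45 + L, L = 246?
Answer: 97*√138183/92122 ≈ 0.39141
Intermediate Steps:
b(X, y) = 291 (b(X, y) = 45 + 246 = 291)
b(-384, 168)/(√((200601 + 80678) + 271453)) = 291/(√((200601 + 80678) + 271453)) = 291/(√(281279 + 271453)) = 291/(√552732) = 291/((2*√138183)) = 291*(√138183/276366) = 97*√138183/92122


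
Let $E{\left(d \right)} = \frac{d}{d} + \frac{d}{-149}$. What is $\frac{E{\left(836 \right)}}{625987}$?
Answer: $- \frac{687}{93272063} \approx -7.3655 \cdot 10^{-6}$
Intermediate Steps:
$E{\left(d \right)} = 1 - \frac{d}{149}$ ($E{\left(d \right)} = 1 + d \left(- \frac{1}{149}\right) = 1 - \frac{d}{149}$)
$\frac{E{\left(836 \right)}}{625987} = \frac{1 - \frac{836}{149}}{625987} = \left(1 - \frac{836}{149}\right) \frac{1}{625987} = \left(- \frac{687}{149}\right) \frac{1}{625987} = - \frac{687}{93272063}$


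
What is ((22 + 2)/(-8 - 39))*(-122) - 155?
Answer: -4357/47 ≈ -92.702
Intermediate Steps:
((22 + 2)/(-8 - 39))*(-122) - 155 = (24/(-47))*(-122) - 155 = (24*(-1/47))*(-122) - 155 = -24/47*(-122) - 155 = 2928/47 - 155 = -4357/47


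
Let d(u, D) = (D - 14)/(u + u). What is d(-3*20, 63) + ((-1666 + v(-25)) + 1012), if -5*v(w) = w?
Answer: -77929/120 ≈ -649.41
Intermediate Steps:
v(w) = -w/5
d(u, D) = (-14 + D)/(2*u) (d(u, D) = (-14 + D)/((2*u)) = (-14 + D)*(1/(2*u)) = (-14 + D)/(2*u))
d(-3*20, 63) + ((-1666 + v(-25)) + 1012) = (-14 + 63)/(2*((-3*20))) + ((-1666 - ⅕*(-25)) + 1012) = (½)*49/(-60) + ((-1666 + 5) + 1012) = (½)*(-1/60)*49 + (-1661 + 1012) = -49/120 - 649 = -77929/120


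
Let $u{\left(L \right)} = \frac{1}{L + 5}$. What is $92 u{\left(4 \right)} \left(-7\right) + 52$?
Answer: $- \frac{176}{9} \approx -19.556$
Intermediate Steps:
$u{\left(L \right)} = \frac{1}{5 + L}$
$92 u{\left(4 \right)} \left(-7\right) + 52 = 92 \frac{1}{5 + 4} \left(-7\right) + 52 = 92 \cdot \frac{1}{9} \left(-7\right) + 52 = 92 \left(- \frac{7}{9}\right) + 52 = - \frac{644}{9} + 52 = - \frac{176}{9}$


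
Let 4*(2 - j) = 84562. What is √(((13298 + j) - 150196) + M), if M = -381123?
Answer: I*√2156638/2 ≈ 734.27*I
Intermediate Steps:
j = -42277/2 (j = 2 - ¼*84562 = 2 - 42281/2 = -42277/2 ≈ -21139.)
√(((13298 + j) - 150196) + M) = √(((13298 - 42277/2) - 150196) - 381123) = √((-15681/2 - 150196) - 381123) = √(-316073/2 - 381123) = √(-1078319/2) = I*√2156638/2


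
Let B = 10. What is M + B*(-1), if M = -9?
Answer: -19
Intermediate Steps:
M + B*(-1) = -9 + 10*(-1) = -9 - 10 = -19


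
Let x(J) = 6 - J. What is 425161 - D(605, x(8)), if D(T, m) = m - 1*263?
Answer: 425426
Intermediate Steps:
D(T, m) = -263 + m (D(T, m) = m - 263 = -263 + m)
425161 - D(605, x(8)) = 425161 - (-263 + (6 - 1*8)) = 425161 - (-263 + (6 - 8)) = 425161 - (-263 - 2) = 425161 - 1*(-265) = 425161 + 265 = 425426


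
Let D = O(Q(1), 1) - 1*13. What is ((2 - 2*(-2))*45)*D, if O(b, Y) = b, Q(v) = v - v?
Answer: -3510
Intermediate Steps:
Q(v) = 0
D = -13 (D = 0 - 1*13 = 0 - 13 = -13)
((2 - 2*(-2))*45)*D = ((2 - 2*(-2))*45)*(-13) = ((2 + 4)*45)*(-13) = (6*45)*(-13) = 270*(-13) = -3510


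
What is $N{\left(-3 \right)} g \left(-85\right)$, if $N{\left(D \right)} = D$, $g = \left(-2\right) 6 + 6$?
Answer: $-1530$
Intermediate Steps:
$g = -6$ ($g = -12 + 6 = -6$)
$N{\left(-3 \right)} g \left(-85\right) = \left(-3\right) \left(-6\right) \left(-85\right) = 18 \left(-85\right) = -1530$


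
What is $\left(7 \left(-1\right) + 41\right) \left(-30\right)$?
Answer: $-1020$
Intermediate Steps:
$\left(7 \left(-1\right) + 41\right) \left(-30\right) = \left(-7 + 41\right) \left(-30\right) = 34 \left(-30\right) = -1020$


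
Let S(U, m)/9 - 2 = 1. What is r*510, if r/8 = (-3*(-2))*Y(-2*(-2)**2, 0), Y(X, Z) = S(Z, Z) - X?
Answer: 856800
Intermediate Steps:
S(U, m) = 27 (S(U, m) = 18 + 9*1 = 18 + 9 = 27)
Y(X, Z) = 27 - X
r = 1680 (r = 8*((-3*(-2))*(27 - (-2)*(-2)**2)) = 8*(6*(27 - (-2)*4)) = 8*(6*(27 - 1*(-8))) = 8*(6*(27 + 8)) = 8*(6*35) = 8*210 = 1680)
r*510 = 1680*510 = 856800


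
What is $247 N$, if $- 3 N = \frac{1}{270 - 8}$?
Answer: $- \frac{247}{786} \approx -0.31425$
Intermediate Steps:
$N = - \frac{1}{786}$ ($N = - \frac{1}{3 \left(270 - 8\right)} = - \frac{1}{3 \cdot 262} = \left(- \frac{1}{3}\right) \frac{1}{262} = - \frac{1}{786} \approx -0.0012723$)
$247 N = 247 \left(- \frac{1}{786}\right) = - \frac{247}{786}$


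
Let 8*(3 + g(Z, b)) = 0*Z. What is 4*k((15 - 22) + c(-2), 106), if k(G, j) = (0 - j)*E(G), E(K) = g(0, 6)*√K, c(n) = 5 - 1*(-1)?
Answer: 1272*I ≈ 1272.0*I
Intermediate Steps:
c(n) = 6 (c(n) = 5 + 1 = 6)
g(Z, b) = -3 (g(Z, b) = -3 + (0*Z)/8 = -3 + (⅛)*0 = -3 + 0 = -3)
E(K) = -3*√K
k(G, j) = 3*j*√G (k(G, j) = (0 - j)*(-3*√G) = (-j)*(-3*√G) = 3*j*√G)
4*k((15 - 22) + c(-2), 106) = 4*(3*106*√((15 - 22) + 6)) = 4*(3*106*√(-7 + 6)) = 4*(3*106*√(-1)) = 4*(3*106*I) = 4*(318*I) = 1272*I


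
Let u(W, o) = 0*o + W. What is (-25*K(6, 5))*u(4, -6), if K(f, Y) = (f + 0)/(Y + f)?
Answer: -600/11 ≈ -54.545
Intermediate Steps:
K(f, Y) = f/(Y + f)
u(W, o) = W (u(W, o) = 0 + W = W)
(-25*K(6, 5))*u(4, -6) = -150/(5 + 6)*4 = -150/11*4 = -600/11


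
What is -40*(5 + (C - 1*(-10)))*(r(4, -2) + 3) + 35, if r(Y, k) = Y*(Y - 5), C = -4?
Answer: 475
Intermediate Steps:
r(Y, k) = Y*(-5 + Y)
-40*(5 + (C - 1*(-10)))*(r(4, -2) + 3) + 35 = -40*(5 + (-4 - 1*(-10)))*(4*(-5 + 4) + 3) + 35 = -40*(5 + (-4 + 10))*(4*(-1) + 3) + 35 = -40*(5 + 6)*(-4 + 3) + 35 = -440*(-1) + 35 = -40*(-11) + 35 = 440 + 35 = 475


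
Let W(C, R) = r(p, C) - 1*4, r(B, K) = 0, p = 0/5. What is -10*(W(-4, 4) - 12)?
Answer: 160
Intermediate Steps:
p = 0 (p = 0*(⅕) = 0)
W(C, R) = -4 (W(C, R) = 0 - 1*4 = 0 - 4 = -4)
-10*(W(-4, 4) - 12) = -10*(-4 - 12) = -10*(-16) = 160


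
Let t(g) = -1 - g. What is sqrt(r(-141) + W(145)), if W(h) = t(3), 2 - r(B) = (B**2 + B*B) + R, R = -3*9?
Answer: I*sqrt(39737) ≈ 199.34*I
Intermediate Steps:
R = -27
r(B) = 29 - 2*B**2 (r(B) = 2 - ((B**2 + B*B) - 27) = 2 - ((B**2 + B**2) - 27) = 2 - (2*B**2 - 27) = 2 - (-27 + 2*B**2) = 2 + (27 - 2*B**2) = 29 - 2*B**2)
W(h) = -4 (W(h) = -1 - 1*3 = -1 - 3 = -4)
sqrt(r(-141) + W(145)) = sqrt((29 - 2*(-141)**2) - 4) = sqrt((29 - 2*19881) - 4) = sqrt((29 - 39762) - 4) = sqrt(-39733 - 4) = sqrt(-39737) = I*sqrt(39737)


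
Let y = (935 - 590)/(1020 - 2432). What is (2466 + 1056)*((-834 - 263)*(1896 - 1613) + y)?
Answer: -771946953477/706 ≈ -1.0934e+9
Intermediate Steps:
y = -345/1412 (y = 345/(-1412) = 345*(-1/1412) = -345/1412 ≈ -0.24433)
(2466 + 1056)*((-834 - 263)*(1896 - 1613) + y) = (2466 + 1056)*((-834 - 263)*(1896 - 1613) - 345/1412) = 3522*(-1097*283 - 345/1412) = 3522*(-310451 - 345/1412) = 3522*(-438357157/1412) = -771946953477/706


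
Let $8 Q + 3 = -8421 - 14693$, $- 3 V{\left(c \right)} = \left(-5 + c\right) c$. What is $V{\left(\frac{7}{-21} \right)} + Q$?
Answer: $- \frac{624287}{216} \approx -2890.2$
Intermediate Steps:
$V{\left(c \right)} = - \frac{c \left(-5 + c\right)}{3}$ ($V{\left(c \right)} = - \frac{\left(-5 + c\right) c}{3} = - \frac{c \left(-5 + c\right)}{3}$)
$Q = - \frac{23117}{8}$ ($Q = - \frac{3}{8} + \frac{-8421 - 14693}{8} = - \frac{3}{8} + \frac{1}{8} \left(-23114\right) = - \frac{3}{8} - \frac{11557}{4} = - \frac{23117}{8} \approx -2889.6$)
$V{\left(\frac{7}{-21} \right)} + Q = \frac{\frac{7}{-21} \left(5 - \frac{7}{-21}\right)}{3} - \frac{23117}{8} = \frac{7 \left(- \frac{1}{21}\right) \left(5 - 7 \left(- \frac{1}{21}\right)\right)}{3} - \frac{23117}{8} = \frac{1}{3} \left(- \frac{1}{3}\right) \left(5 - - \frac{1}{3}\right) - \frac{23117}{8} = \frac{1}{3} \left(- \frac{1}{3}\right) \left(5 + \frac{1}{3}\right) - \frac{23117}{8} = \frac{1}{3} \left(- \frac{1}{3}\right) \frac{16}{3} - \frac{23117}{8} = - \frac{16}{27} - \frac{23117}{8} = - \frac{624287}{216}$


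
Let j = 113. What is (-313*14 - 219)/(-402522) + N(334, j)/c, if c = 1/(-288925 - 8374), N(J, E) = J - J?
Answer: 4601/402522 ≈ 0.011430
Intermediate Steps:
N(J, E) = 0
c = -1/297299 (c = 1/(-297299) = -1/297299 ≈ -3.3636e-6)
(-313*14 - 219)/(-402522) + N(334, j)/c = (-313*14 - 219)/(-402522) + 0/(-1/297299) = (-4382 - 219)*(-1/402522) + 0*(-297299) = -4601*(-1/402522) + 0 = 4601/402522 + 0 = 4601/402522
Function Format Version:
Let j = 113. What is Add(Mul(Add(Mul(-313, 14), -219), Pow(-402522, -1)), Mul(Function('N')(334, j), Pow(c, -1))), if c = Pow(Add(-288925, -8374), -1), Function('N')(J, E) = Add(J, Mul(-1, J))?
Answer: Rational(4601, 402522) ≈ 0.011430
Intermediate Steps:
Function('N')(J, E) = 0
c = Rational(-1, 297299) (c = Pow(-297299, -1) = Rational(-1, 297299) ≈ -3.3636e-6)
Add(Mul(Add(Mul(-313, 14), -219), Pow(-402522, -1)), Mul(Function('N')(334, j), Pow(c, -1))) = Add(Mul(Add(Mul(-313, 14), -219), Pow(-402522, -1)), Mul(0, Pow(Rational(-1, 297299), -1))) = Add(Mul(Add(-4382, -219), Rational(-1, 402522)), Mul(0, -297299)) = Add(Mul(-4601, Rational(-1, 402522)), 0) = Add(Rational(4601, 402522), 0) = Rational(4601, 402522)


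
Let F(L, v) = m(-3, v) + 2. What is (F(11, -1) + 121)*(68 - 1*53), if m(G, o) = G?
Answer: 1800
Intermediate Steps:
F(L, v) = -1 (F(L, v) = -3 + 2 = -1)
(F(11, -1) + 121)*(68 - 1*53) = (-1 + 121)*(68 - 1*53) = 120*(68 - 53) = 120*15 = 1800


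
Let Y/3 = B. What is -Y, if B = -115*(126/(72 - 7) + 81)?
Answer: 371979/13 ≈ 28614.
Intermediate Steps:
B = -123993/13 (B = -115*(126/65 + 81) = -115*5391/65 = -123993/13 ≈ -9537.9)
Y = -371979/13 (Y = 3*(-123993/13) = -371979/13 ≈ -28614.)
-Y = -1*(-371979/13) = 371979/13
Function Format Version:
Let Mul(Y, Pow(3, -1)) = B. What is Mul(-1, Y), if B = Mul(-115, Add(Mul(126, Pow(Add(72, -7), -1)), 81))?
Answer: Rational(371979, 13) ≈ 28614.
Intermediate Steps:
B = Rational(-123993, 13) (B = Mul(-115, Add(Mul(126, Pow(65, -1)), 81)) = Mul(-115, Add(Mul(126, Rational(1, 65)), 81)) = Mul(-115, Add(Rational(126, 65), 81)) = Mul(-115, Rational(5391, 65)) = Rational(-123993, 13) ≈ -9537.9)
Y = Rational(-371979, 13) (Y = Mul(3, Rational(-123993, 13)) = Rational(-371979, 13) ≈ -28614.)
Mul(-1, Y) = Mul(-1, Rational(-371979, 13)) = Rational(371979, 13)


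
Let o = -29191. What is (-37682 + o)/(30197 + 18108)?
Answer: -66873/48305 ≈ -1.3844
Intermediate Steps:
(-37682 + o)/(30197 + 18108) = (-37682 - 29191)/(30197 + 18108) = -66873/48305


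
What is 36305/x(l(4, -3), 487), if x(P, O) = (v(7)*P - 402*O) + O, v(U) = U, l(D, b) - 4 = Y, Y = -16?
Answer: -36305/195371 ≈ -0.18583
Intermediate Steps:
l(D, b) = -12 (l(D, b) = 4 - 16 = -12)
x(P, O) = -401*O + 7*P (x(P, O) = (7*P - 402*O) + O = (-402*O + 7*P) + O = -401*O + 7*P)
36305/x(l(4, -3), 487) = 36305/(-401*487 + 7*(-12)) = 36305/(-195287 - 84) = 36305/(-195371) = 36305*(-1/195371) = -36305/195371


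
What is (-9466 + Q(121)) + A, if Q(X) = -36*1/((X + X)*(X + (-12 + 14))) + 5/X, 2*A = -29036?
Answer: -118984425/4961 ≈ -23984.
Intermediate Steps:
A = -14518 (A = (½)*(-29036) = -14518)
Q(X) = 5/X - 18/(X*(2 + X)) (Q(X) = -36*1/(2*X*(X + 2)) + 5/X = -36*1/(2*X*(2 + X)) + 5/X = -18/(X*(2 + X)) + 5/X = 5/X - 18/(X*(2 + X)))
(-9466 + Q(121)) + A = (-9466 + (-8 + 5*121)/(121*(2 + 121))) - 14518 = (-9466 + (1/121)*(-8 + 605)/123) - 14518 = (-9466 + (1/121)*(1/123)*597) - 14518 = (-9466 + 199/4961) - 14518 = -46960627/4961 - 14518 = -118984425/4961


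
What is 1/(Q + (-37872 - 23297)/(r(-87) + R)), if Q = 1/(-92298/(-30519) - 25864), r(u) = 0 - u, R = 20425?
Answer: -2698186488736/8046387940445 ≈ -0.33533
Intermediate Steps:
r(u) = -u
Q = -10173/263083706 (Q = 1/(-92298*(-1/30519) - 25864) = 1/(30766/10173 - 25864) = 1/(-263083706/10173) = -10173/263083706 ≈ -3.8668e-5)
1/(Q + (-37872 - 23297)/(r(-87) + R)) = 1/(-10173/263083706 + (-37872 - 23297)/(-1*(-87) + 20425)) = 1/(-10173/263083706 - 61169/(87 + 20425)) = 1/(-10173/263083706 - 61169/20512) = 1/(-8046387940445/2698186488736) = -2698186488736/8046387940445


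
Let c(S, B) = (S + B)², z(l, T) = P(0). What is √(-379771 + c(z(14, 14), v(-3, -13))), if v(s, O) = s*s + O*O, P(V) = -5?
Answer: I*√349842 ≈ 591.47*I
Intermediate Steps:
z(l, T) = -5
v(s, O) = O² + s² (v(s, O) = s² + O² = O² + s²)
c(S, B) = (B + S)²
√(-379771 + c(z(14, 14), v(-3, -13))) = √(-379771 + (((-13)² + (-3)²) - 5)²) = √(-379771 + ((169 + 9) - 5)²) = √(-379771 + (178 - 5)²) = √(-379771 + 173²) = √(-379771 + 29929) = √(-349842) = I*√349842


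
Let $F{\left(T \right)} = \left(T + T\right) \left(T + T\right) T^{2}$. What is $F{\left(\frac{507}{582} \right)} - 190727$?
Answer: $- \frac{67538880978427}{354117124} \approx -1.9072 \cdot 10^{5}$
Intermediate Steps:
$F{\left(T \right)} = 4 T^{4}$ ($F{\left(T \right)} = 2 T 2 T T^{2} = 4 T^{2} T^{2} = 4 T^{4}$)
$F{\left(\frac{507}{582} \right)} - 190727 = 4 \left(\frac{507}{582}\right)^{4} - 190727 = 4 \left(507 \cdot \frac{1}{582}\right)^{4} - 190727 = 4 \left(\frac{169}{194}\right)^{4} - 190727 = 4 \cdot \frac{815730721}{1416468496} - 190727 = \frac{815730721}{354117124} - 190727 = - \frac{67538880978427}{354117124}$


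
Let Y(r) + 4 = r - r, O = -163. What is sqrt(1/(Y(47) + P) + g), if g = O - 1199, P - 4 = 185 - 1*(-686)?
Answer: I*sqrt(1033268171)/871 ≈ 36.905*I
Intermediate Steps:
P = 875 (P = 4 + (185 - 1*(-686)) = 4 + (185 + 686) = 4 + 871 = 875)
Y(r) = -4 (Y(r) = -4 + (r - r) = -4 + 0 = -4)
g = -1362 (g = -163 - 1199 = -1362)
sqrt(1/(Y(47) + P) + g) = sqrt(1/(-4 + 875) - 1362) = sqrt(1/871 - 1362) = sqrt(-1186301/871) = I*sqrt(1033268171)/871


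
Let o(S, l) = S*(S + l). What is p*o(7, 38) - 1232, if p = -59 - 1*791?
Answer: -268982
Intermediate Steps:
p = -850 (p = -59 - 791 = -850)
p*o(7, 38) - 1232 = -5950*(7 + 38) - 1232 = -5950*45 - 1232 = -850*315 - 1232 = -267750 - 1232 = -268982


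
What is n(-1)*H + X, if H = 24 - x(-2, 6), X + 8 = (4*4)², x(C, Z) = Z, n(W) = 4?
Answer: 320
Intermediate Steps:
X = 248 (X = -8 + (4*4)² = -8 + 16² = -8 + 256 = 248)
H = 18 (H = 24 - 1*6 = 24 - 6 = 18)
n(-1)*H + X = 4*18 + 248 = 72 + 248 = 320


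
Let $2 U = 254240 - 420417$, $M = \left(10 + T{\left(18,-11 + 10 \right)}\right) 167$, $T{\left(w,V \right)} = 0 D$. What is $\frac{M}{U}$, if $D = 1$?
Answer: $- \frac{3340}{166177} \approx -0.020099$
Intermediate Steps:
$T{\left(w,V \right)} = 0$ ($T{\left(w,V \right)} = 0 \cdot 1 = 0$)
$M = 1670$ ($M = \left(10 + 0\right) 167 = 10 \cdot 167 = 1670$)
$U = - \frac{166177}{2}$ ($U = \frac{254240 - 420417}{2} = \frac{1}{2} \left(-166177\right) = - \frac{166177}{2} \approx -83089.0$)
$\frac{M}{U} = \frac{1670}{- \frac{166177}{2}} = 1670 \left(- \frac{2}{166177}\right) = - \frac{3340}{166177}$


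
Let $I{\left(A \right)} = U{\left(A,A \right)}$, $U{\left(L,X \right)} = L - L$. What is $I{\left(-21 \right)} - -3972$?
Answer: $3972$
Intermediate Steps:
$U{\left(L,X \right)} = 0$
$I{\left(A \right)} = 0$
$I{\left(-21 \right)} - -3972 = 0 - -3972 = 0 + 3972 = 3972$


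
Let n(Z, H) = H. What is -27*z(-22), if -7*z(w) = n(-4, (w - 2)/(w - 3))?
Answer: 648/175 ≈ 3.7029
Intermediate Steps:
z(w) = -(-2 + w)/(7*(-3 + w)) (z(w) = -(w - 2)/(7*(w - 3)) = -(-2 + w)/(7*(-3 + w)))
-27*z(-22) = -27*(2 - 1*(-22))/(7*(-3 - 22)) = -27*(2 + 22)/(7*(-25)) = -27*(-1)*24/(7*25) = -27*(-24/175) = 648/175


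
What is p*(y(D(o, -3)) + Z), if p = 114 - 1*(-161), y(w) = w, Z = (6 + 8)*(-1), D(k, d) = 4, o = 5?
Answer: -2750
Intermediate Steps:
Z = -14 (Z = 14*(-1) = -14)
p = 275 (p = 114 + 161 = 275)
p*(y(D(o, -3)) + Z) = 275*(4 - 14) = 275*(-10) = -2750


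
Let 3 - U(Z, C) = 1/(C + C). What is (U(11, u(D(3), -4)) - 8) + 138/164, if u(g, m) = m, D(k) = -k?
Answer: -1323/328 ≈ -4.0335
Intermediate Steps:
U(Z, C) = 3 - 1/(2*C) (U(Z, C) = 3 - 1/(C + C) = 3 - 1/(2*C))
(U(11, u(D(3), -4)) - 8) + 138/164 = ((3 - 1/2/(-4)) - 8) + 138/164 = ((3 - 1/2*(-1/4)) - 8) + 138*(1/164) = ((3 + 1/8) - 8) + 69/82 = (25/8 - 8) + 69/82 = -39/8 + 69/82 = -1323/328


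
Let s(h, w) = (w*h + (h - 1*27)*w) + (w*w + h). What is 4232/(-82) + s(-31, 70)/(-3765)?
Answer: -7910939/154365 ≈ -51.248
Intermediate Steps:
s(h, w) = h + w² + h*w + w*(-27 + h) (s(h, w) = (h*w + (h - 27)*w) + (w² + h) = (h*w + (-27 + h)*w) + (h + w²) = (h*w + w*(-27 + h)) + (h + w²) = h + w² + h*w + w*(-27 + h))
4232/(-82) + s(-31, 70)/(-3765) = 4232/(-82) + (-31 + 70² - 27*70 + 2*(-31)*70)/(-3765) = 4232*(-1/82) + (-31 + 4900 - 1890 - 4340)*(-1/3765) = -2116/41 - 1361*(-1/3765) = -2116/41 + 1361/3765 = -7910939/154365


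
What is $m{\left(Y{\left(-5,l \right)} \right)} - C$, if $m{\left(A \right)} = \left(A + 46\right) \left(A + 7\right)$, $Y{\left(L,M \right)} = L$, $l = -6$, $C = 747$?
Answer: $-665$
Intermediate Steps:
$m{\left(A \right)} = \left(7 + A\right) \left(46 + A\right)$ ($m{\left(A \right)} = \left(46 + A\right) \left(7 + A\right) = \left(7 + A\right) \left(46 + A\right)$)
$m{\left(Y{\left(-5,l \right)} \right)} - C = \left(322 + \left(-5\right)^{2} + 53 \left(-5\right)\right) - 747 = \left(322 + 25 - 265\right) - 747 = 82 - 747 = -665$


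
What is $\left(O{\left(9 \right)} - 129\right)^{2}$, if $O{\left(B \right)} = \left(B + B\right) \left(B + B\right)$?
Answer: $38025$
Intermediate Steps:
$O{\left(B \right)} = 4 B^{2}$ ($O{\left(B \right)} = 2 B 2 B = 4 B^{2}$)
$\left(O{\left(9 \right)} - 129\right)^{2} = \left(4 \cdot 9^{2} - 129\right)^{2} = \left(4 \cdot 81 - 129\right)^{2} = \left(324 - 129\right)^{2} = 195^{2} = 38025$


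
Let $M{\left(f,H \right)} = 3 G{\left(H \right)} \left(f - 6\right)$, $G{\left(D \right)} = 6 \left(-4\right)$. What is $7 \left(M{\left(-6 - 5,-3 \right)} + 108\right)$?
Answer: $9324$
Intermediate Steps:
$G{\left(D \right)} = -24$
$M{\left(f,H \right)} = 432 - 72 f$ ($M{\left(f,H \right)} = 3 \left(-24\right) \left(f - 6\right) = - 72 \left(f - 6\right) = - 72 \left(-6 + f\right) = 432 - 72 f$)
$7 \left(M{\left(-6 - 5,-3 \right)} + 108\right) = 7 \left(\left(432 - 72 \left(-6 - 5\right)\right) + 108\right) = 7 \left(\left(432 - -792\right) + 108\right) = 7 \left(\left(432 + 792\right) + 108\right) = 7 \left(1224 + 108\right) = 7 \cdot 1332 = 9324$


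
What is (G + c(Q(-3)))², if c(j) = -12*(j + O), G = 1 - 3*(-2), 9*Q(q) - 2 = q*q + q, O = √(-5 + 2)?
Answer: -3767/9 + 88*I*√3 ≈ -418.56 + 152.42*I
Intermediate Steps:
O = I*√3 (O = √(-3) = I*√3 ≈ 1.732*I)
Q(q) = 2/9 + q/9 + q²/9 (Q(q) = 2/9 + (q*q + q)/9 = 2/9 + (q² + q)/9 = 2/9 + (q + q²)/9 = 2/9 + (q/9 + q²/9) = 2/9 + q/9 + q²/9)
G = 7 (G = 1 + 6 = 7)
c(j) = -12*j - 12*I*√3 (c(j) = -12*(j + I*√3) = -12*j - 12*I*√3)
(G + c(Q(-3)))² = (7 + (-12*(2/9 + (⅑)*(-3) + (⅑)*(-3)²) - 12*I*√3))² = (7 + (-12*(2/9 - ⅓ + (⅑)*9) - 12*I*√3))² = (7 + (-12*(2/9 - ⅓ + 1) - 12*I*√3))² = (7 + (-12*8/9 - 12*I*√3))² = (7 + (-32/3 - 12*I*√3))² = (-11/3 - 12*I*√3)²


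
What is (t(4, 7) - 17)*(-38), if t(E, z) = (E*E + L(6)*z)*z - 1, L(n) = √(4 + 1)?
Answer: -3572 - 1862*√5 ≈ -7735.6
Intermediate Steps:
L(n) = √5
t(E, z) = -1 + z*(E² + z*√5) (t(E, z) = (E*E + √5*z)*z - 1 = (E² + z*√5)*z - 1 = z*(E² + z*√5) - 1 = -1 + z*(E² + z*√5))
(t(4, 7) - 17)*(-38) = ((-1 + 7*4² + √5*7²) - 17)*(-38) = ((-1 + 7*16 + √5*49) - 17)*(-38) = ((-1 + 112 + 49*√5) - 17)*(-38) = ((111 + 49*√5) - 17)*(-38) = (94 + 49*√5)*(-38) = -3572 - 1862*√5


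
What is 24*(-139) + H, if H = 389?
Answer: -2947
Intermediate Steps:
24*(-139) + H = 24*(-139) + 389 = -3336 + 389 = -2947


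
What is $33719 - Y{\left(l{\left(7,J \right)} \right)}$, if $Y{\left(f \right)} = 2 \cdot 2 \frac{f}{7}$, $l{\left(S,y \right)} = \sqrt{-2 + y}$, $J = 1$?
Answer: $33719 - \frac{4 i}{7} \approx 33719.0 - 0.57143 i$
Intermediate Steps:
$Y{\left(f \right)} = \frac{4 f}{7}$ ($Y{\left(f \right)} = 4 f \frac{1}{7} = 4 \frac{f}{7} = \frac{4 f}{7}$)
$33719 - Y{\left(l{\left(7,J \right)} \right)} = 33719 - \frac{4 \sqrt{-2 + 1}}{7} = 33719 - \frac{4 \sqrt{-1}}{7} = 33719 - \frac{4 i}{7}$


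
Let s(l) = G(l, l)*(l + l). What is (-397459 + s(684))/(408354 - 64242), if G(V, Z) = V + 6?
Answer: 546461/344112 ≈ 1.5880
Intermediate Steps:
G(V, Z) = 6 + V
s(l) = 2*l*(6 + l) (s(l) = (6 + l)*(l + l) = (6 + l)*(2*l) = 2*l*(6 + l))
(-397459 + s(684))/(408354 - 64242) = (-397459 + 2*684*(6 + 684))/(408354 - 64242) = (-397459 + 2*684*690)/344112 = (-397459 + 943920)*(1/344112) = 546461*(1/344112) = 546461/344112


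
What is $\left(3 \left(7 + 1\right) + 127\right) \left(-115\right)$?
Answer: $-17365$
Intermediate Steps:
$\left(3 \left(7 + 1\right) + 127\right) \left(-115\right) = \left(3 \cdot 8 + 127\right) \left(-115\right) = \left(24 + 127\right) \left(-115\right) = 151 \left(-115\right) = -17365$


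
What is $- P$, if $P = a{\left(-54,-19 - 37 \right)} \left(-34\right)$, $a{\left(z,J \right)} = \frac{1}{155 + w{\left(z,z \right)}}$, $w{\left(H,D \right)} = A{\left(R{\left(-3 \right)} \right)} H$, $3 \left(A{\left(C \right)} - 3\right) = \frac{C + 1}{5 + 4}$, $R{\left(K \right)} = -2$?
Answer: $- \frac{34}{5} \approx -6.8$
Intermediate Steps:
$A{\left(C \right)} = \frac{82}{27} + \frac{C}{27}$ ($A{\left(C \right)} = 3 + \frac{\left(C + 1\right) \frac{1}{5 + 4}}{3} = 3 + \frac{\left(1 + C\right) \frac{1}{9}}{3} = 3 + \frac{\frac{1}{9} + \frac{C}{9}}{3} = 3 + \left(\frac{1}{27} + \frac{C}{27}\right) = \frac{82}{27} + \frac{C}{27}$)
$w{\left(H,D \right)} = \frac{80 H}{27}$ ($w{\left(H,D \right)} = \left(\frac{82}{27} + \frac{1}{27} \left(-2\right)\right) H = \left(\frac{82}{27} - \frac{2}{27}\right) H = \frac{80 H}{27}$)
$a{\left(z,J \right)} = \frac{1}{155 + \frac{80 z}{27}}$
$P = \frac{34}{5}$ ($P = \frac{27}{5 \left(837 + 16 \left(-54\right)\right)} \left(-34\right) = \frac{27}{5 \left(837 - 864\right)} \left(-34\right) = \frac{27}{5 \left(-27\right)} \left(-34\right) = \frac{27}{5} \left(- \frac{1}{27}\right) \left(-34\right) = \left(- \frac{1}{5}\right) \left(-34\right) = \frac{34}{5} \approx 6.8$)
$- P = \left(-1\right) \frac{34}{5} = - \frac{34}{5}$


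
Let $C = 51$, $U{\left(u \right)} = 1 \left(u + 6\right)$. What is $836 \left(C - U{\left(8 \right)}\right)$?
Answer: $30932$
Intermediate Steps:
$U{\left(u \right)} = 6 + u$ ($U{\left(u \right)} = 1 \left(6 + u\right) = 6 + u$)
$836 \left(C - U{\left(8 \right)}\right) = 836 \left(51 - \left(6 + 8\right)\right) = 836 \left(51 - 14\right) = 836 \cdot 37 = 30932$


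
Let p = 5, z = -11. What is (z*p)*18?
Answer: -990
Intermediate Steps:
(z*p)*18 = -11*5*18 = -55*18 = -990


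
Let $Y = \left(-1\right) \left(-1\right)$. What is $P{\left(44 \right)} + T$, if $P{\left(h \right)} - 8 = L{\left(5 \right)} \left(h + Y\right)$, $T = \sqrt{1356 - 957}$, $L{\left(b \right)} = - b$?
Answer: $-217 + \sqrt{399} \approx -197.02$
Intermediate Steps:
$T = \sqrt{399} \approx 19.975$
$Y = 1$
$P{\left(h \right)} = 3 - 5 h$ ($P{\left(h \right)} = 8 + \left(-1\right) 5 \left(h + 1\right) = 8 - 5 \left(1 + h\right) = 8 - \left(5 + 5 h\right) = 3 - 5 h$)
$P{\left(44 \right)} + T = \left(3 - 220\right) + \sqrt{399} = -217 + \sqrt{399}$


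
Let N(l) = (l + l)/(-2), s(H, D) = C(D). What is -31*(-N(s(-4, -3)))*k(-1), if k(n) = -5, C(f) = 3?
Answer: 465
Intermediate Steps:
s(H, D) = 3
N(l) = -l (N(l) = (2*l)*(-½) = -l)
-31*(-N(s(-4, -3)))*k(-1) = -31*(-(-1)*3)*(-5) = -31*(-1*(-3))*(-5) = -93*(-5) = -31*(-15) = 465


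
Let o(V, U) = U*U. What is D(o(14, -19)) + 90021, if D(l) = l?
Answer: 90382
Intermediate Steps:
o(V, U) = U²
D(o(14, -19)) + 90021 = (-19)² + 90021 = 361 + 90021 = 90382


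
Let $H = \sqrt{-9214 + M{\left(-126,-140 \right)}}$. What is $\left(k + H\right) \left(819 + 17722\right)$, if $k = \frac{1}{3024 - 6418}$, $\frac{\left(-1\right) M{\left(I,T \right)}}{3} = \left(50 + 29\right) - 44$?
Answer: $- \frac{18541}{3394} + 18541 i \sqrt{9319} \approx -5.4629 + 1.7899 \cdot 10^{6} i$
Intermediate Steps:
$M{\left(I,T \right)} = -105$ ($M{\left(I,T \right)} = - 3 \left(\left(50 + 29\right) - 44\right) = - 3 \left(79 - 44\right) = \left(-3\right) 35 = -105$)
$H = i \sqrt{9319}$ ($H = \sqrt{-9214 - 105} = \sqrt{-9319} = i \sqrt{9319} \approx 96.535 i$)
$k = - \frac{1}{3394}$ ($k = \frac{1}{-3394} = - \frac{1}{3394} \approx -0.00029464$)
$\left(k + H\right) \left(819 + 17722\right) = \left(- \frac{1}{3394} + i \sqrt{9319}\right) \left(819 + 17722\right) = \left(- \frac{1}{3394} + i \sqrt{9319}\right) 18541 = - \frac{18541}{3394} + 18541 i \sqrt{9319}$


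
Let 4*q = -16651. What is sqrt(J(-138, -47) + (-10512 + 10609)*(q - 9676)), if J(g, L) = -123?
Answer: I*sqrt(5369927)/2 ≈ 1158.7*I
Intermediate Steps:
q = -16651/4 (q = (1/4)*(-16651) = -16651/4 ≈ -4162.8)
sqrt(J(-138, -47) + (-10512 + 10609)*(q - 9676)) = sqrt(-123 + (-10512 + 10609)*(-16651/4 - 9676)) = sqrt(-123 + 97*(-55355/4)) = sqrt(-123 - 5369435/4) = sqrt(-5369927/4) = I*sqrt(5369927)/2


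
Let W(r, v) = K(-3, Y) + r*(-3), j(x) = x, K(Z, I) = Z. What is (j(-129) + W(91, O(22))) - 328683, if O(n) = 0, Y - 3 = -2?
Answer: -329088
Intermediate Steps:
Y = 1 (Y = 3 - 2 = 1)
W(r, v) = -3 - 3*r (W(r, v) = -3 + r*(-3) = -3 - 3*r)
(j(-129) + W(91, O(22))) - 328683 = (-129 + (-3 - 3*91)) - 328683 = (-129 + (-3 - 273)) - 328683 = (-129 - 276) - 328683 = -405 - 328683 = -329088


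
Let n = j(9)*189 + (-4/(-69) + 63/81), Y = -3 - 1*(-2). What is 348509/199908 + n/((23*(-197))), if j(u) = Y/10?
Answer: 182011128743/104165062020 ≈ 1.7473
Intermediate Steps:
Y = -1 (Y = -3 + 2 = -1)
j(u) = -1/10
n = -37393/2070 (n = -1/10*189 + (-4/(-69) + 63/81) = -189/10 + (-4*(-1/69) + 63*(1/81)) = -189/10 + (4/69 + 7/9) = -189/10 + 173/207 = -37393/2070 ≈ -18.064)
348509/199908 + n/((23*(-197))) = 348509/199908 - 37393/(2070*(23*(-197))) = 348509*(1/199908) - 37393/2070/(-4531) = 348509/199908 - 37393/2070*(-1/4531) = 348509/199908 + 37393/9379170 = 182011128743/104165062020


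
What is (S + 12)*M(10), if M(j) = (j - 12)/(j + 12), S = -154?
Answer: 142/11 ≈ 12.909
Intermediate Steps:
M(j) = (-12 + j)/(12 + j)
(S + 12)*M(10) = (-154 + 12)*((-12 + 10)/(12 + 10)) = -142*(-2)/22 = -71*(-2)/11 = -142*(-1/11) = 142/11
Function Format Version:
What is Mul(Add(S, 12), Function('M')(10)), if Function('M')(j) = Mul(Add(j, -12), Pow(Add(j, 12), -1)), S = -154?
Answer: Rational(142, 11) ≈ 12.909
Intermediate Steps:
Function('M')(j) = Mul(Pow(Add(12, j), -1), Add(-12, j)) (Function('M')(j) = Mul(Add(-12, j), Pow(Add(12, j), -1)) = Mul(Pow(Add(12, j), -1), Add(-12, j)))
Mul(Add(S, 12), Function('M')(10)) = Mul(Add(-154, 12), Mul(Pow(Add(12, 10), -1), Add(-12, 10))) = Mul(-142, Mul(Pow(22, -1), -2)) = Mul(-142, Mul(Rational(1, 22), -2)) = Mul(-142, Rational(-1, 11)) = Rational(142, 11)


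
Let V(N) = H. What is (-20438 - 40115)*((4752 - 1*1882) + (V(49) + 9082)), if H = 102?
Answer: -729905862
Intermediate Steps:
V(N) = 102
(-20438 - 40115)*((4752 - 1*1882) + (V(49) + 9082)) = (-20438 - 40115)*((4752 - 1*1882) + (102 + 9082)) = -60553*((4752 - 1882) + 9184) = -60553*(2870 + 9184) = -60553*12054 = -729905862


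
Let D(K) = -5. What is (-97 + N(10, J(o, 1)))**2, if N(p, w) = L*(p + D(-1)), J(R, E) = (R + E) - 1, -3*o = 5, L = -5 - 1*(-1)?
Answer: 13689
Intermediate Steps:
L = -4 (L = -5 + 1 = -4)
o = -5/3 (o = -1/3*5 = -5/3 ≈ -1.6667)
J(R, E) = -1 + E + R (J(R, E) = (E + R) - 1 = -1 + E + R)
N(p, w) = 20 - 4*p (N(p, w) = -4*(p - 5) = -4*(-5 + p) = 20 - 4*p)
(-97 + N(10, J(o, 1)))**2 = (-97 + (20 - 4*10))**2 = (-97 + (20 - 40))**2 = (-97 - 20)**2 = (-117)**2 = 13689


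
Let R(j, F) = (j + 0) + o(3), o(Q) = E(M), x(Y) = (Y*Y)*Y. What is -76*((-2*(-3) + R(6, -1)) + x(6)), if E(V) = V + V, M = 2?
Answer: -17632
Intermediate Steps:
E(V) = 2*V
x(Y) = Y**3 (x(Y) = Y**2*Y = Y**3)
o(Q) = 4 (o(Q) = 2*2 = 4)
R(j, F) = 4 + j (R(j, F) = (j + 0) + 4 = j + 4 = 4 + j)
-76*((-2*(-3) + R(6, -1)) + x(6)) = -76*((-2*(-3) + (4 + 6)) + 6**3) = -76*((6 + 10) + 216) = -76*(16 + 216) = -76*232 = -17632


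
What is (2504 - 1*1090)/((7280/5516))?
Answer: 139279/130 ≈ 1071.4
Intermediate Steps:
(2504 - 1*1090)/((7280/5516)) = (2504 - 1090)/((7280*(1/5516))) = 1414/(260/197) = 1414*(197/260) = 139279/130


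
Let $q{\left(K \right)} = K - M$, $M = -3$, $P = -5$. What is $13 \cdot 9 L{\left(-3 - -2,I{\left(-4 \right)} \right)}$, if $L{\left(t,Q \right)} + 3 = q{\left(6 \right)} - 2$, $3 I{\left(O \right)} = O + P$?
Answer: $468$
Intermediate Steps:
$I{\left(O \right)} = - \frac{5}{3} + \frac{O}{3}$ ($I{\left(O \right)} = \frac{O - 5}{3} = \frac{-5 + O}{3} = - \frac{5}{3} + \frac{O}{3}$)
$q{\left(K \right)} = 3 + K$ ($q{\left(K \right)} = K - -3 = K + 3 = 3 + K$)
$L{\left(t,Q \right)} = 4$ ($L{\left(t,Q \right)} = -3 + \left(\left(3 + 6\right) - 2\right) = -3 + \left(9 - 2\right) = -3 + 7 = 4$)
$13 \cdot 9 L{\left(-3 - -2,I{\left(-4 \right)} \right)} = 13 \cdot 9 \cdot 4 = 117 \cdot 4 = 468$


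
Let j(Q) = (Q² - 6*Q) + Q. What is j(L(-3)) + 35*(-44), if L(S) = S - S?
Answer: -1540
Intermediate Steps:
L(S) = 0
j(Q) = Q² - 5*Q
j(L(-3)) + 35*(-44) = 0*(-5 + 0) + 35*(-44) = 0*(-5) - 1540 = 0 - 1540 = -1540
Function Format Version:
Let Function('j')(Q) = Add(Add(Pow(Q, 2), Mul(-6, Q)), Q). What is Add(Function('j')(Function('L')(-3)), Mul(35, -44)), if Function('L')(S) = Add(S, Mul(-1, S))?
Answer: -1540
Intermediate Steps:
Function('L')(S) = 0
Function('j')(Q) = Add(Pow(Q, 2), Mul(-5, Q))
Add(Function('j')(Function('L')(-3)), Mul(35, -44)) = Add(Mul(0, Add(-5, 0)), Mul(35, -44)) = Add(Mul(0, -5), -1540) = Add(0, -1540) = -1540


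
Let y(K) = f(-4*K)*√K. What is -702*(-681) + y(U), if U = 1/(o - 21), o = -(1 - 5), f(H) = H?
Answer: 478062 + 4*I*√17/289 ≈ 4.7806e+5 + 0.057067*I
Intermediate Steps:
o = 4 (o = -1*(-4) = 4)
U = -1/17 (U = 1/(4 - 21) = 1/(-17) = -1/17 ≈ -0.058824)
y(K) = -4*K^(3/2) (y(K) = (-4*K)*√K = -4*K^(3/2))
-702*(-681) + y(U) = -702*(-681) - (-4)*I*√17/289 = 478062 - (-4)*I*√17/289 = 478062 + 4*I*√17/289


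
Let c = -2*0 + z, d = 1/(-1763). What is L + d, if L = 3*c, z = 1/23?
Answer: 5266/40549 ≈ 0.12987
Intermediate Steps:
z = 1/23 ≈ 0.043478
d = -1/1763 ≈ -0.00056721
c = 1/23 (c = -2*0 + 1/23 = 0 + 1/23 = 1/23 ≈ 0.043478)
L = 3/23 (L = 3*(1/23) = 3/23 ≈ 0.13043)
L + d = 3/23 - 1/1763 = 5266/40549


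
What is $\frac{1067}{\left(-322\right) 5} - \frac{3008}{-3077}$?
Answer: $\frac{1559721}{4953970} \approx 0.31484$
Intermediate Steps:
$\frac{1067}{\left(-322\right) 5} - \frac{3008}{-3077} = \frac{1067}{-1610} - - \frac{3008}{3077} = 1067 \left(- \frac{1}{1610}\right) + \frac{3008}{3077} = - \frac{1067}{1610} + \frac{3008}{3077} = \frac{1559721}{4953970}$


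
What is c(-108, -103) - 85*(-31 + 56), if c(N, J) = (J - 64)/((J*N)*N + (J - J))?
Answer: -2552957833/1201392 ≈ -2125.0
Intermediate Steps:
c(N, J) = (-64 + J)/(J*N**2) (c(N, J) = (-64 + J)/(J*N**2 + 0) = (-64 + J)/((J*N**2)) = (-64 + J)*(1/(J*N**2)) = (-64 + J)/(J*N**2))
c(-108, -103) - 85*(-31 + 56) = (-64 - 103)/(-103*(-108)**2) - 85*(-31 + 56) = -1/103*1/11664*(-167) - 85*25 = 167/1201392 - 1*2125 = 167/1201392 - 2125 = -2552957833/1201392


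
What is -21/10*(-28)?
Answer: 294/5 ≈ 58.800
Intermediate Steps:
-21/10*(-28) = 294/5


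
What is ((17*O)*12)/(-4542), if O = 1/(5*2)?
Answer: -17/3785 ≈ -0.0044914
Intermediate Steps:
O = ⅒ (O = 1/10 = 1*(⅒) = ⅒ ≈ 0.10000)
((17*O)*12)/(-4542) = ((17*(⅒))*12)/(-4542) = ((17/10)*12)*(-1/4542) = (102/5)*(-1/4542) = -17/3785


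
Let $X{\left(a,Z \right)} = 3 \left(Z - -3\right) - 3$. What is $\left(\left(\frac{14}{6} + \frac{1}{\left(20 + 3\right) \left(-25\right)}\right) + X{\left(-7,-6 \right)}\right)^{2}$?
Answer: $\frac{278155684}{2975625} \approx 93.478$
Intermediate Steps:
$X{\left(a,Z \right)} = 6 + 3 Z$ ($X{\left(a,Z \right)} = 3 \left(Z + 3\right) - 3 = 3 \left(3 + Z\right) - 3 = \left(9 + 3 Z\right) - 3 = 6 + 3 Z$)
$\left(\left(\frac{14}{6} + \frac{1}{\left(20 + 3\right) \left(-25\right)}\right) + X{\left(-7,-6 \right)}\right)^{2} = \left(\left(\frac{14}{6} + \frac{1}{\left(20 + 3\right) \left(-25\right)}\right) + \left(6 + 3 \left(-6\right)\right)\right)^{2} = \left(\left(14 \cdot \frac{1}{6} + \frac{1}{23} \left(- \frac{1}{25}\right)\right) + \left(6 - 18\right)\right)^{2} = \left(\left(\frac{7}{3} + \frac{1}{23} \left(- \frac{1}{25}\right)\right) - 12\right)^{2} = \left(\left(\frac{7}{3} - \frac{1}{575}\right) - 12\right)^{2} = \left(\frac{4022}{1725} - 12\right)^{2} = \left(- \frac{16678}{1725}\right)^{2} = \frac{278155684}{2975625}$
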